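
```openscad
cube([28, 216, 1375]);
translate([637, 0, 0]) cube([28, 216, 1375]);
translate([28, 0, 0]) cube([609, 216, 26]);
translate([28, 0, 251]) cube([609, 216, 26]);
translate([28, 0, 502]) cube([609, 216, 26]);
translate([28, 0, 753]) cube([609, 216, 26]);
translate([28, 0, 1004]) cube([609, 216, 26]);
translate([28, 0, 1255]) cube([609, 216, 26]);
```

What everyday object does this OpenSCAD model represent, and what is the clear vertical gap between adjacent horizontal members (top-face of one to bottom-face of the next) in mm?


A bookshelf. The clear shelf gap is 225 mm.

Two tall side panels with 6 horizontal boards between them — a bookshelf. The first two shelf undersides are at z = 0 and z = 251; with shelf thickness 26, the clear gap is 251 − 0 − 26 = 225 mm.


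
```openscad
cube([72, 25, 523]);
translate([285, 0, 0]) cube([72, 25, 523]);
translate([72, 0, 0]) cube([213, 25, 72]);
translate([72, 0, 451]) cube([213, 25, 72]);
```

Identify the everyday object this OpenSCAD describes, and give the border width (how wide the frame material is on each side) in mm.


A picture frame. The border width is 72 mm.

Four thin pieces enclosing a rectangular opening — a picture frame. The two full-height stiles are 523 mm tall; the top rail sits at z = 451 and is 72 mm tall, so the border above the opening is 523 − 451 = 72 mm, matching the stile x-width.


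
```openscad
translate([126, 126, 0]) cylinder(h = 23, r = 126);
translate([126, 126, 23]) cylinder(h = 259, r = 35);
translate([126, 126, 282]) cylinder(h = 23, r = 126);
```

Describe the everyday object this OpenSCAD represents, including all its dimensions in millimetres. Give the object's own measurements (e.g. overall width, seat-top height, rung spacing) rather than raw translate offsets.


A spool: two coaxial disc flanges of radius 126 mm and thickness 23 mm, joined by a core cylinder of radius 35 mm and height 259 mm. The lower flange rests on z = 0 and the three cylinders share a vertical axis.


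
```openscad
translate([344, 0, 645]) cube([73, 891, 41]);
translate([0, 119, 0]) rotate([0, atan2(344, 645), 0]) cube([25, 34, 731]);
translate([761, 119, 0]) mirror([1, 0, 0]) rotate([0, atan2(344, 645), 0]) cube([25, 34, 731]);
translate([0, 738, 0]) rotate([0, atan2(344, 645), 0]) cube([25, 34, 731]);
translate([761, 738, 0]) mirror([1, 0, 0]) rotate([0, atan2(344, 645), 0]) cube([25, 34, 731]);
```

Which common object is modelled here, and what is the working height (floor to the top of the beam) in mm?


A sawhorse. The overall height is 686 mm.

A beam across two mirrored pairs of raked legs — a sawhorse. The beam's underside is at z = 645 (matching the legs' vertical rise in atan2(344, 645)) and the beam is 41 mm tall, so its top is at 645 + 41 = 686 mm. The raked legs top out at the beam's underside, so that is the highest point.


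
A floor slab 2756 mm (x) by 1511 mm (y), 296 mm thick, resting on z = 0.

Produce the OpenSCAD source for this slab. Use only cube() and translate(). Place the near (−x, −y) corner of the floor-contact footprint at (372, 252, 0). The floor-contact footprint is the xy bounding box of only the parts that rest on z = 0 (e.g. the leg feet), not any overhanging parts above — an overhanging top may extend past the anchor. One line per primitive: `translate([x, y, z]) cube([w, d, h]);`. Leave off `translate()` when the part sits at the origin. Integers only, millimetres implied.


translate([372, 252, 0]) cube([2756, 1511, 296]);


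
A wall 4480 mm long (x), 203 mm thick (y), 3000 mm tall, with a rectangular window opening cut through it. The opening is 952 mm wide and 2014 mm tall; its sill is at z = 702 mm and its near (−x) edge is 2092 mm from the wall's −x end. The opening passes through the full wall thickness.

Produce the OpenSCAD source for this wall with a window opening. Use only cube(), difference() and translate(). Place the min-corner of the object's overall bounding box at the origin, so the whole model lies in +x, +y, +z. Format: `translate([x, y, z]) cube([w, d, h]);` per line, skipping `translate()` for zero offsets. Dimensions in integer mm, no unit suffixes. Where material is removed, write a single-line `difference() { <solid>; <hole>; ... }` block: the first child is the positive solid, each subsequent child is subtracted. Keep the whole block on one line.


difference() { cube([4480, 203, 3000]); translate([2092, 0, 702]) cube([952, 203, 2014]); }


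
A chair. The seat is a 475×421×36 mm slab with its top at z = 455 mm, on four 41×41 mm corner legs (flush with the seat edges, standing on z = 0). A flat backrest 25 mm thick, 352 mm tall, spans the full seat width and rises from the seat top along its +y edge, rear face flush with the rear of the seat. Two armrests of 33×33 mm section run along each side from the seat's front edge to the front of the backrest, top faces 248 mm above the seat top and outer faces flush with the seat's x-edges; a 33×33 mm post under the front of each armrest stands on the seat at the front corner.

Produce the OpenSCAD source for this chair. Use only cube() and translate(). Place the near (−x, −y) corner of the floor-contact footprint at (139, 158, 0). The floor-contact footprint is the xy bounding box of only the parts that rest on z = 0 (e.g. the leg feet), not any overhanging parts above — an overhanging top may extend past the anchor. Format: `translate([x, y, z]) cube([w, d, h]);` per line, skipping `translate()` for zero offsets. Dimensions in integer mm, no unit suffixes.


translate([139, 158, 419]) cube([475, 421, 36]);
translate([139, 158, 0]) cube([41, 41, 419]);
translate([573, 158, 0]) cube([41, 41, 419]);
translate([139, 538, 0]) cube([41, 41, 419]);
translate([573, 538, 0]) cube([41, 41, 419]);
translate([139, 554, 455]) cube([475, 25, 352]);
translate([139, 158, 670]) cube([33, 396, 33]);
translate([581, 158, 670]) cube([33, 396, 33]);
translate([139, 158, 455]) cube([33, 33, 215]);
translate([581, 158, 455]) cube([33, 33, 215]);


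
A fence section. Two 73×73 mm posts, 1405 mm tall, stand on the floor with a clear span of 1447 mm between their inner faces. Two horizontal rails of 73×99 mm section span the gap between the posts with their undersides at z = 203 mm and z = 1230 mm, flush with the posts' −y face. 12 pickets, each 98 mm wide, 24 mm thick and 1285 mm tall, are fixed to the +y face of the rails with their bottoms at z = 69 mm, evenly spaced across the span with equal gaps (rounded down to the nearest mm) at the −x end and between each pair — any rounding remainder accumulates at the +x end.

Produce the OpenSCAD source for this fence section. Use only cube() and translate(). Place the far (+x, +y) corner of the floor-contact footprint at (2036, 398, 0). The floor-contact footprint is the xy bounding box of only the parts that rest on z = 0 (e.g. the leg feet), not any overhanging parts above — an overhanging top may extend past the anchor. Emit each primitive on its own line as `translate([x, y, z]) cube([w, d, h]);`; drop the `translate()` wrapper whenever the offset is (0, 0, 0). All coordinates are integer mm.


translate([443, 325, 0]) cube([73, 73, 1405]);
translate([1963, 325, 0]) cube([73, 73, 1405]);
translate([516, 325, 203]) cube([1447, 73, 99]);
translate([516, 325, 1230]) cube([1447, 73, 99]);
translate([536, 398, 69]) cube([98, 24, 1285]);
translate([654, 398, 69]) cube([98, 24, 1285]);
translate([772, 398, 69]) cube([98, 24, 1285]);
translate([890, 398, 69]) cube([98, 24, 1285]);
translate([1008, 398, 69]) cube([98, 24, 1285]);
translate([1126, 398, 69]) cube([98, 24, 1285]);
translate([1244, 398, 69]) cube([98, 24, 1285]);
translate([1362, 398, 69]) cube([98, 24, 1285]);
translate([1480, 398, 69]) cube([98, 24, 1285]);
translate([1598, 398, 69]) cube([98, 24, 1285]);
translate([1716, 398, 69]) cube([98, 24, 1285]);
translate([1834, 398, 69]) cube([98, 24, 1285]);


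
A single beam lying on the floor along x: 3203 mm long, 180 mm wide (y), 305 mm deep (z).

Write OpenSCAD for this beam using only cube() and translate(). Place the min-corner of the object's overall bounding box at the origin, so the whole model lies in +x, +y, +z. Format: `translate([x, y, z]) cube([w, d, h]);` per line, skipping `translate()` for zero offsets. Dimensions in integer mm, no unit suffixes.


cube([3203, 180, 305]);


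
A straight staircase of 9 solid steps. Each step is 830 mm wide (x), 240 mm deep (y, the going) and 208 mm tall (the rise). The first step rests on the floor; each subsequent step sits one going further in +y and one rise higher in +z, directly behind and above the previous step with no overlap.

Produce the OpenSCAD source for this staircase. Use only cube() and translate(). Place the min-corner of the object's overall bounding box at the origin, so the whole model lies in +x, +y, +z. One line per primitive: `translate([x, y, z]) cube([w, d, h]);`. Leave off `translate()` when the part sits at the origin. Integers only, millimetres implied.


cube([830, 240, 208]);
translate([0, 240, 208]) cube([830, 240, 208]);
translate([0, 480, 416]) cube([830, 240, 208]);
translate([0, 720, 624]) cube([830, 240, 208]);
translate([0, 960, 832]) cube([830, 240, 208]);
translate([0, 1200, 1040]) cube([830, 240, 208]);
translate([0, 1440, 1248]) cube([830, 240, 208]);
translate([0, 1680, 1456]) cube([830, 240, 208]);
translate([0, 1920, 1664]) cube([830, 240, 208]);


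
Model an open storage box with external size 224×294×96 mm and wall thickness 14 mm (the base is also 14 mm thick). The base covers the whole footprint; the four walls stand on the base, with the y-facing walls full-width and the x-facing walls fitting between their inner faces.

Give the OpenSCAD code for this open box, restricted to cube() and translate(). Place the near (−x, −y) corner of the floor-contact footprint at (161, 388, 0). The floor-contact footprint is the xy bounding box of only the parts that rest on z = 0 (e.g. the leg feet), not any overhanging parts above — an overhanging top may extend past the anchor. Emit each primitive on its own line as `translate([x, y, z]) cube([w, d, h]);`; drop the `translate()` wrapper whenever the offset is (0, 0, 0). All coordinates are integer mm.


translate([161, 388, 0]) cube([224, 294, 14]);
translate([161, 388, 14]) cube([224, 14, 82]);
translate([161, 668, 14]) cube([224, 14, 82]);
translate([161, 402, 14]) cube([14, 266, 82]);
translate([371, 402, 14]) cube([14, 266, 82]);


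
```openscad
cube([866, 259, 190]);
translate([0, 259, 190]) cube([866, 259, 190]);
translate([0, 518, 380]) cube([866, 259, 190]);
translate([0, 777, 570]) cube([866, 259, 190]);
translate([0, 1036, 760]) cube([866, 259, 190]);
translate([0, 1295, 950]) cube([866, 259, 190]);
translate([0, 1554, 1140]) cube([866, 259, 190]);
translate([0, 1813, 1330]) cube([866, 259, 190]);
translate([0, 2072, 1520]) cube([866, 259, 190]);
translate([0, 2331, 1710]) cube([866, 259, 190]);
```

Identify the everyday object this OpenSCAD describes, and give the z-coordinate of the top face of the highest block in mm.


A staircase. The total rise is 1900 mm.

10 identical blocks, each offset up and back from the previous — a staircase. Each step is 190 mm tall and there are 10 of them, so the total rise is 10 × 190 = 1900 mm.


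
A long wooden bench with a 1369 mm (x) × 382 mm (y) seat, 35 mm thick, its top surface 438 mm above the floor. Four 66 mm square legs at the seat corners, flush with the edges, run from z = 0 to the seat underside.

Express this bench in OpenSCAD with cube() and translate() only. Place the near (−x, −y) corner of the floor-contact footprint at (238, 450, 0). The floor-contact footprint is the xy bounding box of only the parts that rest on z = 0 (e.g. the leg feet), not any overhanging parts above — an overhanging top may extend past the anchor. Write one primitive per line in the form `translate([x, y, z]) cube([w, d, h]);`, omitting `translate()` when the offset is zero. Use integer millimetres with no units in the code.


translate([238, 450, 403]) cube([1369, 382, 35]);
translate([238, 450, 0]) cube([66, 66, 403]);
translate([238, 766, 0]) cube([66, 66, 403]);
translate([1541, 450, 0]) cube([66, 66, 403]);
translate([1541, 766, 0]) cube([66, 66, 403]);


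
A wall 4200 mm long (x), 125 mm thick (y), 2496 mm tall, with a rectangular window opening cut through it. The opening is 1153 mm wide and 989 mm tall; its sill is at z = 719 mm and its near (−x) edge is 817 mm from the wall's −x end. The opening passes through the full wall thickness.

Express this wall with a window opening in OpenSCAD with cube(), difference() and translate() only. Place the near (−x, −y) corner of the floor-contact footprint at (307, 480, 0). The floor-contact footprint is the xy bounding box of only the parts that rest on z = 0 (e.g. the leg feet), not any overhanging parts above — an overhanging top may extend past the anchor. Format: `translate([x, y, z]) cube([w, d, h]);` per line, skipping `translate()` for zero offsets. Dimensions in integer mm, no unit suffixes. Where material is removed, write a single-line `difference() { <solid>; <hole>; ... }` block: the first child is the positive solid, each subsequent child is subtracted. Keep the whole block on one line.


difference() { translate([307, 480, 0]) cube([4200, 125, 2496]); translate([1124, 480, 719]) cube([1153, 125, 989]); }


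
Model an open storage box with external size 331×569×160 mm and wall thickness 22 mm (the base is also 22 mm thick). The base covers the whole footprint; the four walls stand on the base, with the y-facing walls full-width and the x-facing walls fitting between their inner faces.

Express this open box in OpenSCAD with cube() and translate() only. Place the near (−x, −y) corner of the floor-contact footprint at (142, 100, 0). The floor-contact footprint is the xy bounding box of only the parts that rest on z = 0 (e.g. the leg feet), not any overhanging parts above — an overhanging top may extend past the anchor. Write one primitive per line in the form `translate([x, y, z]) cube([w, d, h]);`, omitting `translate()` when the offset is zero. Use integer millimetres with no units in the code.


translate([142, 100, 0]) cube([331, 569, 22]);
translate([142, 100, 22]) cube([331, 22, 138]);
translate([142, 647, 22]) cube([331, 22, 138]);
translate([142, 122, 22]) cube([22, 525, 138]);
translate([451, 122, 22]) cube([22, 525, 138]);


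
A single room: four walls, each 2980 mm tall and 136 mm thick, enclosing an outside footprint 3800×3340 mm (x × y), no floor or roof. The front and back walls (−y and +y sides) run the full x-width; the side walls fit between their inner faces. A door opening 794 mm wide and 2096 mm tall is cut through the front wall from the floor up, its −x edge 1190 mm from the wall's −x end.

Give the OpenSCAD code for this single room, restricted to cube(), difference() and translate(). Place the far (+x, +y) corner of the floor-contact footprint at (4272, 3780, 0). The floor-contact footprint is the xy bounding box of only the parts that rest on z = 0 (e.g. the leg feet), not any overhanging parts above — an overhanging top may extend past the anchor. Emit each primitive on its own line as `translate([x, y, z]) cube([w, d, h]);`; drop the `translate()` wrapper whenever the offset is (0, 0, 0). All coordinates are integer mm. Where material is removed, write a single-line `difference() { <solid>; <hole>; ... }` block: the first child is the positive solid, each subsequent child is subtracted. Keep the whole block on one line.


difference() { translate([472, 440, 0]) cube([3800, 136, 2980]); translate([1662, 440, 0]) cube([794, 136, 2096]); }
translate([472, 3644, 0]) cube([3800, 136, 2980]);
translate([472, 576, 0]) cube([136, 3068, 2980]);
translate([4136, 576, 0]) cube([136, 3068, 2980]);


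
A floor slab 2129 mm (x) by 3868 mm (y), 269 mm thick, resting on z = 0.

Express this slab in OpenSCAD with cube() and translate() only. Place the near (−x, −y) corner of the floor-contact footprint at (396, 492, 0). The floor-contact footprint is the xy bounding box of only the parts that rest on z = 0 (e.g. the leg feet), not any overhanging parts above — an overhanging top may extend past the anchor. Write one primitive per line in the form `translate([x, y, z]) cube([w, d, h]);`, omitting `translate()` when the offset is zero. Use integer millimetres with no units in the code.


translate([396, 492, 0]) cube([2129, 3868, 269]);


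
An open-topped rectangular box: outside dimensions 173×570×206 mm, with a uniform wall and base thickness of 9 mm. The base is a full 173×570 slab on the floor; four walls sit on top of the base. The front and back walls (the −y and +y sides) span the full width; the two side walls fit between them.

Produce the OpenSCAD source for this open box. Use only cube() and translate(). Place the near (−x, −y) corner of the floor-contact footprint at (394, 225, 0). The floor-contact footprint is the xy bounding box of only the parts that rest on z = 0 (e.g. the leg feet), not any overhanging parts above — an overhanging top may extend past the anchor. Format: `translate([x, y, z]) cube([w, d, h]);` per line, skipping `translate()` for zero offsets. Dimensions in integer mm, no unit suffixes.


translate([394, 225, 0]) cube([173, 570, 9]);
translate([394, 225, 9]) cube([173, 9, 197]);
translate([394, 786, 9]) cube([173, 9, 197]);
translate([394, 234, 9]) cube([9, 552, 197]);
translate([558, 234, 9]) cube([9, 552, 197]);


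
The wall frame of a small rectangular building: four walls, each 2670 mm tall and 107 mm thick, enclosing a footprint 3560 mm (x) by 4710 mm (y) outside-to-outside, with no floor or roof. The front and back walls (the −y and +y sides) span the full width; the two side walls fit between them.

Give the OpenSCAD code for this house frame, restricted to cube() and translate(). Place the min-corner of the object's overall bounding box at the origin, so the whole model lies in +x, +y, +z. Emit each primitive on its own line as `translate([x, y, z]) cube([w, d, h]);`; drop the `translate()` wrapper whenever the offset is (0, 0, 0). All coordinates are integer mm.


cube([3560, 107, 2670]);
translate([0, 4603, 0]) cube([3560, 107, 2670]);
translate([0, 107, 0]) cube([107, 4496, 2670]);
translate([3453, 107, 0]) cube([107, 4496, 2670]);


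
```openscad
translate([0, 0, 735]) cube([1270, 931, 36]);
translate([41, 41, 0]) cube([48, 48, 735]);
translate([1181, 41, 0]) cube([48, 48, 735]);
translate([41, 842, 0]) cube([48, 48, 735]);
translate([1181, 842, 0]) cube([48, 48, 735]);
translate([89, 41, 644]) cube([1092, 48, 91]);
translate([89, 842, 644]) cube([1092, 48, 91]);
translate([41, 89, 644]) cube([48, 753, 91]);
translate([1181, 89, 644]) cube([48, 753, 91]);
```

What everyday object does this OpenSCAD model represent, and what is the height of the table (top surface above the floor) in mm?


A table. The table height is 771 mm.

A 1270×931×36 slab sits at z = 735 on four 48 mm square posts — a table. The top surface is at 735 + 36 = 771 mm.


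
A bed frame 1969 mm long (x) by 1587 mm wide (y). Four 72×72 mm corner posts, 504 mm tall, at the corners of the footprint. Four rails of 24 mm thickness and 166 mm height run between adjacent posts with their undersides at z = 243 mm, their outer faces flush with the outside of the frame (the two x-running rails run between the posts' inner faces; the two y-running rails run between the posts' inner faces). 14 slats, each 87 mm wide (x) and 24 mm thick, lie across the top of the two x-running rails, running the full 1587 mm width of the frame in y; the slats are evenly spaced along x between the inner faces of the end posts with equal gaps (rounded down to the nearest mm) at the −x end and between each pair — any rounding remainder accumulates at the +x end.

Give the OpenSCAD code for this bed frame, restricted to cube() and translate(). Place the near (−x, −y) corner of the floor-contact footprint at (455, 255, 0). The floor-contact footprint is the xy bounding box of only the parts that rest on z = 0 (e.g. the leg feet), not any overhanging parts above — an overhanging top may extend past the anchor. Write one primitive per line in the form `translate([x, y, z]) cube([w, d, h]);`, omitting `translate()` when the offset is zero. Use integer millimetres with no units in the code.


translate([455, 255, 0]) cube([72, 72, 504]);
translate([455, 1770, 0]) cube([72, 72, 504]);
translate([2352, 255, 0]) cube([72, 72, 504]);
translate([2352, 1770, 0]) cube([72, 72, 504]);
translate([527, 255, 243]) cube([1825, 24, 166]);
translate([527, 1818, 243]) cube([1825, 24, 166]);
translate([455, 327, 243]) cube([24, 1443, 166]);
translate([2400, 327, 243]) cube([24, 1443, 166]);
translate([567, 255, 409]) cube([87, 1587, 24]);
translate([694, 255, 409]) cube([87, 1587, 24]);
translate([821, 255, 409]) cube([87, 1587, 24]);
translate([948, 255, 409]) cube([87, 1587, 24]);
translate([1075, 255, 409]) cube([87, 1587, 24]);
translate([1202, 255, 409]) cube([87, 1587, 24]);
translate([1329, 255, 409]) cube([87, 1587, 24]);
translate([1456, 255, 409]) cube([87, 1587, 24]);
translate([1583, 255, 409]) cube([87, 1587, 24]);
translate([1710, 255, 409]) cube([87, 1587, 24]);
translate([1837, 255, 409]) cube([87, 1587, 24]);
translate([1964, 255, 409]) cube([87, 1587, 24]);
translate([2091, 255, 409]) cube([87, 1587, 24]);
translate([2218, 255, 409]) cube([87, 1587, 24]);


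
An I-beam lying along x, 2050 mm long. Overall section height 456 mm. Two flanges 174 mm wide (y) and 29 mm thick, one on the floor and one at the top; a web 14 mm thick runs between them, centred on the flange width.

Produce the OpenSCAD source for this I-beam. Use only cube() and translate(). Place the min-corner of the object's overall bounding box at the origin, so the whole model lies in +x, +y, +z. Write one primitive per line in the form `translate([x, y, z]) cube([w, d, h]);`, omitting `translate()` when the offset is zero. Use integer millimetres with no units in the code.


cube([2050, 174, 29]);
translate([0, 80, 29]) cube([2050, 14, 398]);
translate([0, 0, 427]) cube([2050, 174, 29]);


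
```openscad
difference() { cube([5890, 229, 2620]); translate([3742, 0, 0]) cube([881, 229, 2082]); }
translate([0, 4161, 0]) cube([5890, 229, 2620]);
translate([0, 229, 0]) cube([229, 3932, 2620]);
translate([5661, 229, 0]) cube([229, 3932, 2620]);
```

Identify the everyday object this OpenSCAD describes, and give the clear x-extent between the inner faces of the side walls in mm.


A single room. The interior width is 5432 mm.

Four walls enclosing a rectangle with a door in the front wall — a room. Outside width 5890 minus two 229 mm walls gives 5432 mm.


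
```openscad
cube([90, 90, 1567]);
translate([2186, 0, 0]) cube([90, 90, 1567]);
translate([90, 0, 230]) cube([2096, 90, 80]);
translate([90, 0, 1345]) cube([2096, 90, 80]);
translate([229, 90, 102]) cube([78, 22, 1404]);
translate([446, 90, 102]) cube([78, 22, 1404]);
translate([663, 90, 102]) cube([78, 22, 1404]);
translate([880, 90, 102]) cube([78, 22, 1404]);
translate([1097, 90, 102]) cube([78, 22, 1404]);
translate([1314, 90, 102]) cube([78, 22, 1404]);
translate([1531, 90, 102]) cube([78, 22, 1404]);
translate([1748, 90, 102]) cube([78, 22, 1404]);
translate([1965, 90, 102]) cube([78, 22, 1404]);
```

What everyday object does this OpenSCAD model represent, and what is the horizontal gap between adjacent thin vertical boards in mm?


A fence section. The picket gap is 139 mm.

Two posts, two rails, 9 pickets — a fence section. Span 2096 mm holds 9 pickets of 78 mm with 10 equal gaps: ⌊(2096 − 9·78) / 10⌋ = 139 mm.


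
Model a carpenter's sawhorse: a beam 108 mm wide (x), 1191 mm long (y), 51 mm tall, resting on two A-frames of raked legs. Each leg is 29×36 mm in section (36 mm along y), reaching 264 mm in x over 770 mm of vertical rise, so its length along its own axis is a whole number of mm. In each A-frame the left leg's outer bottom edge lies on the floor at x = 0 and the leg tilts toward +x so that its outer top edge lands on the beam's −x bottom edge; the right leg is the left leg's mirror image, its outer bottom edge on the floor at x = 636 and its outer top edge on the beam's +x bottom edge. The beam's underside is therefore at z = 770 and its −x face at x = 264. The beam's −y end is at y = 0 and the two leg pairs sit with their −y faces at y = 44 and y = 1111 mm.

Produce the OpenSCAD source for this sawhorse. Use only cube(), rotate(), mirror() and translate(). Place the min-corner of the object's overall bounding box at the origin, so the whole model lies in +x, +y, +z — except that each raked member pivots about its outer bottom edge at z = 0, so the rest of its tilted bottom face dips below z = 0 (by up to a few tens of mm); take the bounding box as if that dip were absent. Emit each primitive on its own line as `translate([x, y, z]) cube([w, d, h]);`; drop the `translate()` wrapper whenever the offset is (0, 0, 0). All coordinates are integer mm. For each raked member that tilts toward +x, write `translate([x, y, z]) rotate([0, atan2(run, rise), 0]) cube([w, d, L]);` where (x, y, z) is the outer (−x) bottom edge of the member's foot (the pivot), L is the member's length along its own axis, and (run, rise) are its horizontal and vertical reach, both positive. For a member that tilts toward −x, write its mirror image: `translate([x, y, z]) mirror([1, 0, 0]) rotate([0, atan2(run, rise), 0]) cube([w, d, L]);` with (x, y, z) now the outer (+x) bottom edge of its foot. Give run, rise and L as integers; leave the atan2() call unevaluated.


translate([264, 0, 770]) cube([108, 1191, 51]);
translate([0, 44, 0]) rotate([0, atan2(264, 770), 0]) cube([29, 36, 814]);
translate([636, 44, 0]) mirror([1, 0, 0]) rotate([0, atan2(264, 770), 0]) cube([29, 36, 814]);
translate([0, 1111, 0]) rotate([0, atan2(264, 770), 0]) cube([29, 36, 814]);
translate([636, 1111, 0]) mirror([1, 0, 0]) rotate([0, atan2(264, 770), 0]) cube([29, 36, 814]);


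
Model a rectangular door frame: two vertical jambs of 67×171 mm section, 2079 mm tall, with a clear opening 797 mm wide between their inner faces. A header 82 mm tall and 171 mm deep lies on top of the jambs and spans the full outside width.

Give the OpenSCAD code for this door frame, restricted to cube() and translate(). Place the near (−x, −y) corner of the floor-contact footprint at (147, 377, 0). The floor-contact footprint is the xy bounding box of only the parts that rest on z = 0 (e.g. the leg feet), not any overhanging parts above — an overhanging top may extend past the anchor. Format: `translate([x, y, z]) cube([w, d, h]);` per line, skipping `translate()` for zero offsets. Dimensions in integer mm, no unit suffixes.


translate([147, 377, 0]) cube([67, 171, 2079]);
translate([1011, 377, 0]) cube([67, 171, 2079]);
translate([147, 377, 2079]) cube([931, 171, 82]);


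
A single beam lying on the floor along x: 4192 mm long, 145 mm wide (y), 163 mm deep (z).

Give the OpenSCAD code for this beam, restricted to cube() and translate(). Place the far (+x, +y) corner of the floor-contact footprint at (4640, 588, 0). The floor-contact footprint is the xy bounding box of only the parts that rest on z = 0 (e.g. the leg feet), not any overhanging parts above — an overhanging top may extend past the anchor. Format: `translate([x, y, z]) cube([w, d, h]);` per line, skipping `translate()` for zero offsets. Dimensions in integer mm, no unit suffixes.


translate([448, 443, 0]) cube([4192, 145, 163]);


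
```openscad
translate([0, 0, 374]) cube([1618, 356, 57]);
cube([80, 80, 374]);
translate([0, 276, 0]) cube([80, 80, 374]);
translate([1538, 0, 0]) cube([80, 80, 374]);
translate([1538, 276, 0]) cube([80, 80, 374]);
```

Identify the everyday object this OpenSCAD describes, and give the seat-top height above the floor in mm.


A bench. The seat-top height is 431 mm.

A long slab on four corner posts — a bench. The slab sits at z = 374 with thickness 57, so the top is 374 + 57 = 431 mm.


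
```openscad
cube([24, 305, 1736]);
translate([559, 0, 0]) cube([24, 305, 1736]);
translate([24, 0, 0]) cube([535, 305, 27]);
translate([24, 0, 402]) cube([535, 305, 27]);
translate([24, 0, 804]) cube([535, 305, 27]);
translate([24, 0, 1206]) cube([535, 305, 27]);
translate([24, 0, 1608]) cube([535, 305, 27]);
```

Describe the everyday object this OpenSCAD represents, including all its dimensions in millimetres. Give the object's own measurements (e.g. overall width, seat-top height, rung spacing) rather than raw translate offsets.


An open bookshelf. Two side panels, each 24 mm thick, 305 mm deep and 1736 mm tall, stand 583 mm apart (outside-to-outside). Between them sit 5 shelves, each 27 mm thick and 305 mm deep, spanning the full gap between the sides. The bottom shelf rests on the floor (its underside at z = 0) and the clear gap between one shelf's top and the next shelf's underside is 375 mm.


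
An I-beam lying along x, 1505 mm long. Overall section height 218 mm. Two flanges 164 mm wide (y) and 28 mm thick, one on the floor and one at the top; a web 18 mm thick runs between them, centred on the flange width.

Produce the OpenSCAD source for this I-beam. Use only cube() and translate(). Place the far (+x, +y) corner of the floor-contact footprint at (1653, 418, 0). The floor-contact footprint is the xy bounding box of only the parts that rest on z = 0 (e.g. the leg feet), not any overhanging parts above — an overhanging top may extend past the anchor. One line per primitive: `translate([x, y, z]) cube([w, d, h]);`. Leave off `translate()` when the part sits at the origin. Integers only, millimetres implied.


translate([148, 254, 0]) cube([1505, 164, 28]);
translate([148, 327, 28]) cube([1505, 18, 162]);
translate([148, 254, 190]) cube([1505, 164, 28]);


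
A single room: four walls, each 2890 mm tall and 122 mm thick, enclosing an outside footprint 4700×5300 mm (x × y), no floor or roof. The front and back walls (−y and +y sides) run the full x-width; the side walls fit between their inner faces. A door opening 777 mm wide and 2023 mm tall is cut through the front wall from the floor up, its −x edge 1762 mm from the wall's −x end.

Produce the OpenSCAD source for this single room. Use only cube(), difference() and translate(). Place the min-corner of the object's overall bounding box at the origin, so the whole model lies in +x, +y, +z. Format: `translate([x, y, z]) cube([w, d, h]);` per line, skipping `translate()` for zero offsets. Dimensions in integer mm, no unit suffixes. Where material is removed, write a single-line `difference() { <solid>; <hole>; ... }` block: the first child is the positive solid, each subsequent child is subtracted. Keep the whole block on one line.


difference() { cube([4700, 122, 2890]); translate([1762, 0, 0]) cube([777, 122, 2023]); }
translate([0, 5178, 0]) cube([4700, 122, 2890]);
translate([0, 122, 0]) cube([122, 5056, 2890]);
translate([4578, 122, 0]) cube([122, 5056, 2890]);


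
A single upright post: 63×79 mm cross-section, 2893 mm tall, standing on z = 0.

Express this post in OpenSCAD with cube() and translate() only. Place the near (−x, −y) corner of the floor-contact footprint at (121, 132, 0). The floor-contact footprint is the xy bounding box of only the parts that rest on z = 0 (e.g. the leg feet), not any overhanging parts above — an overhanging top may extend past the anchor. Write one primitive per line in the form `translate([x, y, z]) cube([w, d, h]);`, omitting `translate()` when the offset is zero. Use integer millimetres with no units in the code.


translate([121, 132, 0]) cube([63, 79, 2893]);


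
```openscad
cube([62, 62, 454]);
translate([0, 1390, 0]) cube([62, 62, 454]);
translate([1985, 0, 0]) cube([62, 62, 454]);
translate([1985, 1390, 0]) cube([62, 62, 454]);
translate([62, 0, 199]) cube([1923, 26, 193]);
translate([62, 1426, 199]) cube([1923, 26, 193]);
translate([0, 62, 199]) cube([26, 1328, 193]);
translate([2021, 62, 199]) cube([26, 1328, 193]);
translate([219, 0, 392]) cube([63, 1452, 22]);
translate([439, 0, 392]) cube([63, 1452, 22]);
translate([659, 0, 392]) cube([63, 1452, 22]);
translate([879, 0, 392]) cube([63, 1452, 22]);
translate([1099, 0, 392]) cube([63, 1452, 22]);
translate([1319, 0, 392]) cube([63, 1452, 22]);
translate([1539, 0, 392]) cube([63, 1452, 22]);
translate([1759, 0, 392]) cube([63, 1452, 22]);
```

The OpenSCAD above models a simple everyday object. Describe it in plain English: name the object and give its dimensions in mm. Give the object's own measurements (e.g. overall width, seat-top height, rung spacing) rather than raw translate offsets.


A bed frame 2047 mm long (x) by 1452 mm wide (y). Four 62×62 mm corner posts, 454 mm tall, at the corners of the footprint. Four rails of 26 mm thickness and 193 mm height run between adjacent posts with their undersides at z = 199 mm, their outer faces flush with the outside of the frame (the two x-running rails run between the posts' inner faces; the two y-running rails run between the posts' inner faces). 8 slats, each 63 mm wide (x) and 22 mm thick, lie across the top of the two x-running rails, running the full 1452 mm width of the frame in y; along x they sit between the end posts with a 157 mm gap after the −x posts and between neighbouring slats, leaving 163 mm before the +x posts.


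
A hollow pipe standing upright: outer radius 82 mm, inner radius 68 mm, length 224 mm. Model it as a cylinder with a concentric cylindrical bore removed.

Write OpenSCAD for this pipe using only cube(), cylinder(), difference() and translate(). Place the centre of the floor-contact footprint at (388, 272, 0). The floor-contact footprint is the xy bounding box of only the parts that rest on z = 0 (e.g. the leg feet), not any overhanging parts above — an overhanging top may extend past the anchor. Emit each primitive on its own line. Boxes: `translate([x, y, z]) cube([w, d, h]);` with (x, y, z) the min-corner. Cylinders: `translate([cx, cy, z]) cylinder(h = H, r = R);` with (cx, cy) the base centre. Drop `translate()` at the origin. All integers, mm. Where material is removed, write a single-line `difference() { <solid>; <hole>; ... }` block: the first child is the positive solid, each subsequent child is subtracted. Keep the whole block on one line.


difference() { translate([388, 272, 0]) cylinder(h = 224, r = 82); translate([388, 272, 0]) cylinder(h = 224, r = 68); }


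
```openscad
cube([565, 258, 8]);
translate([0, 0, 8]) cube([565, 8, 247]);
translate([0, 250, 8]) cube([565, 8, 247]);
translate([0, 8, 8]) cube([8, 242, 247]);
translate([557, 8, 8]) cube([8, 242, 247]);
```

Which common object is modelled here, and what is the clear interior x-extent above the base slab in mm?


An open box. The internal width is 549 mm.

A 565×258 base slab with four walls standing on it — an open box. The base is 565 mm wide and the walls are 8 mm thick, so the internal width is 565 − 2 × 8 = 549 mm.


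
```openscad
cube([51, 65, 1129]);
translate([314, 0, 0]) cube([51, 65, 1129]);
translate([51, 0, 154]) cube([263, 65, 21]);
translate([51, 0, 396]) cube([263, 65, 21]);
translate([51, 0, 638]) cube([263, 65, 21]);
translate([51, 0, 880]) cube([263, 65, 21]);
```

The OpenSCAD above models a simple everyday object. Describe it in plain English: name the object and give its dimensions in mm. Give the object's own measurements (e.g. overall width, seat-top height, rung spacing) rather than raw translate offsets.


A straight ladder. Two 51×65 mm vertical rails, 1129 mm tall, stand 365 mm apart (outside-to-outside) with their front faces coplanar on the −y side. 4 rungs, each 65 mm deep and 21 mm tall, span between the inner faces of the rails, front faces flush with the rails. The lowest rung's underside is at z = 154 mm and rungs are spaced 242 mm apart (underside to underside).


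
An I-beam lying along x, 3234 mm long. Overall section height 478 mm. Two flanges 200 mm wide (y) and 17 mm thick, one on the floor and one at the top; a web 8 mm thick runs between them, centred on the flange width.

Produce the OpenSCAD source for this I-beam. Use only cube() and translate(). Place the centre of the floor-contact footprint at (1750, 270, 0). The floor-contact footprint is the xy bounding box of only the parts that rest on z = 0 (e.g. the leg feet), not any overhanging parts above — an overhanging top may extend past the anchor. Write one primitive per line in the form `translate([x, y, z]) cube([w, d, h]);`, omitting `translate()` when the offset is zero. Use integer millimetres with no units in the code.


translate([133, 170, 0]) cube([3234, 200, 17]);
translate([133, 266, 17]) cube([3234, 8, 444]);
translate([133, 170, 461]) cube([3234, 200, 17]);


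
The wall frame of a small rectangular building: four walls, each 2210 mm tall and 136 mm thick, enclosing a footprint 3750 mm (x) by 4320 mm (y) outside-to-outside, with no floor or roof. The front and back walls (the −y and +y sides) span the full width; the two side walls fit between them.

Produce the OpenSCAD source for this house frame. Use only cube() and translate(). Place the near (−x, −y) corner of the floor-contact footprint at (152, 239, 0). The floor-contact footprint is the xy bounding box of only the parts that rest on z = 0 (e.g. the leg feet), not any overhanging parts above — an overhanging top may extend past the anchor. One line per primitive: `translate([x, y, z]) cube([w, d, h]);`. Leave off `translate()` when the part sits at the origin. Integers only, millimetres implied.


translate([152, 239, 0]) cube([3750, 136, 2210]);
translate([152, 4423, 0]) cube([3750, 136, 2210]);
translate([152, 375, 0]) cube([136, 4048, 2210]);
translate([3766, 375, 0]) cube([136, 4048, 2210]);


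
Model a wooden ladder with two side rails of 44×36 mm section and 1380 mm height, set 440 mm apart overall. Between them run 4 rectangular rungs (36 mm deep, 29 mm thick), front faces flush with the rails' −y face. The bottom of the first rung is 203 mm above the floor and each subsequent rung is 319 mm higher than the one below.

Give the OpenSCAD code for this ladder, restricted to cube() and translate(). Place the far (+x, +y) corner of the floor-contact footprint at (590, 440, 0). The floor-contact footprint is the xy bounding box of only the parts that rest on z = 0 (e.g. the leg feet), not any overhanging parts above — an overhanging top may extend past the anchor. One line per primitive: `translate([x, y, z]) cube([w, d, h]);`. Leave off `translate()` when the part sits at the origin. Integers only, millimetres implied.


translate([150, 404, 0]) cube([44, 36, 1380]);
translate([546, 404, 0]) cube([44, 36, 1380]);
translate([194, 404, 203]) cube([352, 36, 29]);
translate([194, 404, 522]) cube([352, 36, 29]);
translate([194, 404, 841]) cube([352, 36, 29]);
translate([194, 404, 1160]) cube([352, 36, 29]);


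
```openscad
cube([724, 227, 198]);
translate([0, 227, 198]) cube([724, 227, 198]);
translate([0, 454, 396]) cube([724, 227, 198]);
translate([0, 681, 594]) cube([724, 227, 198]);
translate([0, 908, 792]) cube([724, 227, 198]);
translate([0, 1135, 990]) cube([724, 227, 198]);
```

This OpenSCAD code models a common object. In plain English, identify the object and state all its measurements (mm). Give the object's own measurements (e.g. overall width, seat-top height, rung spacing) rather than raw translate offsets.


A straight staircase of 6 solid steps. Each step is 724 mm wide (x), 227 mm deep (y, the going) and 198 mm tall (the rise). The first step rests on the floor; each subsequent step sits one going further in +y and one rise higher in +z, directly behind and above the previous step with no overlap.


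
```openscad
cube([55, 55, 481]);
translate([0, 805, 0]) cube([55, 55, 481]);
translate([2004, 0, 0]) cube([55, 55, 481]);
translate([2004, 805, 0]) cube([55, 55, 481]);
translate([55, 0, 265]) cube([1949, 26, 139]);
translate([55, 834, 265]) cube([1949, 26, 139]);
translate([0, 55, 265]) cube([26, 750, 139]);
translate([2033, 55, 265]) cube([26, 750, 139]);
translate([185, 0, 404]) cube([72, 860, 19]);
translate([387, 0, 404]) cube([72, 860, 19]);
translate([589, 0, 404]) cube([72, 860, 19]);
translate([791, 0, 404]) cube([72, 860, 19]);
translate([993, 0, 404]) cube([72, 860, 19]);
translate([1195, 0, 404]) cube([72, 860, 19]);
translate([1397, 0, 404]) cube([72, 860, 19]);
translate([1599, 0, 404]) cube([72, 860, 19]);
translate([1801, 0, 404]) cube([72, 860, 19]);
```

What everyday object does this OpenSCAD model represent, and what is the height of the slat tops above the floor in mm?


A bed frame. The slat-top height is 423 mm.

Four posts, four rails, and a row of slats — a bed frame. Slats sit on the rails at z = 265 + 139 = 404; with slat thickness 19, the top is 423 mm.
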